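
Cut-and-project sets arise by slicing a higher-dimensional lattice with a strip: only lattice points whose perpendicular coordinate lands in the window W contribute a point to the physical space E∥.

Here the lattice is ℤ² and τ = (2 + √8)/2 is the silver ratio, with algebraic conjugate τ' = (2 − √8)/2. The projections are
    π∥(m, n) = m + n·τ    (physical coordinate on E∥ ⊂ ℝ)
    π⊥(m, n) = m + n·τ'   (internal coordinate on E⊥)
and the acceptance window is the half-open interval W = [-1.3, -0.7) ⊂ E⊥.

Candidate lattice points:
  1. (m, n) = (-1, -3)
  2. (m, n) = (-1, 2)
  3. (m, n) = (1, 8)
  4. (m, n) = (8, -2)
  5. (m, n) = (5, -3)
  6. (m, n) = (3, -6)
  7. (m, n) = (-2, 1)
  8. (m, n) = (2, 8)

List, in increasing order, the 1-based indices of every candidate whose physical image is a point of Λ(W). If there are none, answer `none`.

none

τ' = (2−√8)/2 ≈ -0.4142.
[1] lift (-1,-3): star map gives 0.2426; window check -1.3 ≤ 0.2426 < -0.7 is false → out
[2] lift (-1,2): star map gives -1.8284; window check -1.3 ≤ -1.8284 < -0.7 is false → out
[3] lift (1,8): star map gives -2.3137; window check -1.3 ≤ -2.3137 < -0.7 is false → out
[4] lift (8,-2): star map gives 8.8284; window check -1.3 ≤ 8.8284 < -0.7 is false → out
[5] lift (5,-3): star map gives 6.2426; window check -1.3 ≤ 6.2426 < -0.7 is false → out
[6] lift (3,-6): star map gives 5.4853; window check -1.3 ≤ 5.4853 < -0.7 is false → out
[7] lift (-2,1): star map gives -2.4142; window check -1.3 ≤ -2.4142 < -0.7 is false → out
[8] lift (2,8): star map gives -1.3137; window check -1.3 ≤ -1.3137 < -0.7 is false → out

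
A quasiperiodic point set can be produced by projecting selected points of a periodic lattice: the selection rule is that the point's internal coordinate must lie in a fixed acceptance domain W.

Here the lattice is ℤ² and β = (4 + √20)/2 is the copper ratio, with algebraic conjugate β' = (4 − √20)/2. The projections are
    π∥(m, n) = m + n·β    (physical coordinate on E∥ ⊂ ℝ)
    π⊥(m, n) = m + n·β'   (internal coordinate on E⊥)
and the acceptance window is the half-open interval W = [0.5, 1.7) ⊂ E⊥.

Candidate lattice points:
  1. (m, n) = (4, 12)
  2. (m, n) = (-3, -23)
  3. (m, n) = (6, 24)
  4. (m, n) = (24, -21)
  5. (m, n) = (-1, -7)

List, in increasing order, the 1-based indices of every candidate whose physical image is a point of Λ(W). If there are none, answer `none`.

β' = (4−√20)/2 ≈ -0.2361.
#1 (4,12): internal coord 4 + (12)·β' = +1.1672; +1.1672 ∈ [0.5, 1.7) → IN Λ
#2 (-3,-23): internal coord -3 + (-23)·β' = +2.4296; +2.4296 ∉ [0.5, 1.7) → out
#3 (6,24): internal coord 6 + (24)·β' = +0.3344; +0.3344 ∉ [0.5, 1.7) → out
#4 (24,-21): internal coord 24 + (-21)·β' = +28.9574; +28.9574 ∉ [0.5, 1.7) → out
#5 (-1,-7): internal coord -1 + (-7)·β' = +0.6525; +0.6525 ∈ [0.5, 1.7) → IN Λ

1, 5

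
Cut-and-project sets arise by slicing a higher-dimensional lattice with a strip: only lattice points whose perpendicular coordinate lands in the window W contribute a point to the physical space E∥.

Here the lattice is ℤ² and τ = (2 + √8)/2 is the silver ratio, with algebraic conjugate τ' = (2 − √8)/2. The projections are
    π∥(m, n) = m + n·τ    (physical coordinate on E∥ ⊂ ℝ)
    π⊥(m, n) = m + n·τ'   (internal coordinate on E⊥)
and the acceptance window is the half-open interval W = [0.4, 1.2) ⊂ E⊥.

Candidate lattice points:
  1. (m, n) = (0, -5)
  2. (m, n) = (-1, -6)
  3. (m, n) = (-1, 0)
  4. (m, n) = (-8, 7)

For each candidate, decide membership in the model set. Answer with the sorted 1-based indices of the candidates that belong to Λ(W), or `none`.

Numerically τ ≈ 2.4142 and τ' = −1/τ ≈ -0.4142.
[1] lift (0,-5): star map gives 2.0711; window check 0.4 ≤ 2.0711 < 1.2 is false → out
[2] lift (-1,-6): star map gives 1.4853; window check 0.4 ≤ 1.4853 < 1.2 is false → out
[3] lift (-1,0): star map gives -1.0000; window check 0.4 ≤ -1.0000 < 1.2 is false → out
[4] lift (-8,7): star map gives -10.8995; window check 0.4 ≤ -10.8995 < 1.2 is false → out

none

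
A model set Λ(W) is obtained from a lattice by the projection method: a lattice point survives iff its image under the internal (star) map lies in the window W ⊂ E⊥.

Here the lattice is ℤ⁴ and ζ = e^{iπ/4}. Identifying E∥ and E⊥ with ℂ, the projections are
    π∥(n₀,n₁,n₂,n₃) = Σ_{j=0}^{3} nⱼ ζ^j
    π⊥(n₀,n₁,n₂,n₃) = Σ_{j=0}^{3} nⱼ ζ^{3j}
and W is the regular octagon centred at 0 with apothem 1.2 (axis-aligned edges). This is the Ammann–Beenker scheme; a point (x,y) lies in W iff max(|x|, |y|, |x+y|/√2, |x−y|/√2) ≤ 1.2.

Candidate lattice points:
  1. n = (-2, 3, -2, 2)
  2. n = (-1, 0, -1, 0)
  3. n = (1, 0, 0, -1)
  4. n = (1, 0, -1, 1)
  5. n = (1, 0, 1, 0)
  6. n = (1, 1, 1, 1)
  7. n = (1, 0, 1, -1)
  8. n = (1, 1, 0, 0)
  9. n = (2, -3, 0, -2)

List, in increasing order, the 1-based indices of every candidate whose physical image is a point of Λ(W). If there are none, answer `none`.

With ζ = e^{iπ/4} the internal vectors are ζ^0,ζ^3,ζ^6,ζ^9.
candidate 1: n = (-2, 3, -2, 2) → π⊥ ≈ (-2.70711, +5.53553); max(|x|,|y|,|x±y|/√2) = 5.82843 > 1.2 ⇒ ∉ W
candidate 2: n = (-1, 0, -1, 0) → π⊥ ≈ (-1.00000, +1.00000); max(|x|,|y|,|x±y|/√2) = 1.41421 > 1.2 ⇒ ∉ W
candidate 3: n = (1, 0, 0, -1) → π⊥ ≈ (+0.29289, -0.70711); max(|x|,|y|,|x±y|/√2) = 0.70711 ≤ 1.2 ⇒ ∈ W
candidate 4: n = (1, 0, -1, 1) → π⊥ ≈ (+1.70711, +1.70711); max(|x|,|y|,|x±y|/√2) = 2.41421 > 1.2 ⇒ ∉ W
candidate 5: n = (1, 0, 1, 0) → π⊥ ≈ (+1.00000, -1.00000); max(|x|,|y|,|x±y|/√2) = 1.41421 > 1.2 ⇒ ∉ W
candidate 6: n = (1, 1, 1, 1) → π⊥ ≈ (+1.00000, +0.41421); max(|x|,|y|,|x±y|/√2) = 1.00000 ≤ 1.2 ⇒ ∈ W
candidate 7: n = (1, 0, 1, -1) → π⊥ ≈ (+0.29289, -1.70711); max(|x|,|y|,|x±y|/√2) = 1.70711 > 1.2 ⇒ ∉ W
candidate 8: n = (1, 1, 0, 0) → π⊥ ≈ (+0.29289, +0.70711); max(|x|,|y|,|x±y|/√2) = 0.70711 ≤ 1.2 ⇒ ∈ W
candidate 9: n = (2, -3, 0, -2) → π⊥ ≈ (+2.70711, -3.53553); max(|x|,|y|,|x±y|/√2) = 4.41421 > 1.2 ⇒ ∉ W

3, 6, 8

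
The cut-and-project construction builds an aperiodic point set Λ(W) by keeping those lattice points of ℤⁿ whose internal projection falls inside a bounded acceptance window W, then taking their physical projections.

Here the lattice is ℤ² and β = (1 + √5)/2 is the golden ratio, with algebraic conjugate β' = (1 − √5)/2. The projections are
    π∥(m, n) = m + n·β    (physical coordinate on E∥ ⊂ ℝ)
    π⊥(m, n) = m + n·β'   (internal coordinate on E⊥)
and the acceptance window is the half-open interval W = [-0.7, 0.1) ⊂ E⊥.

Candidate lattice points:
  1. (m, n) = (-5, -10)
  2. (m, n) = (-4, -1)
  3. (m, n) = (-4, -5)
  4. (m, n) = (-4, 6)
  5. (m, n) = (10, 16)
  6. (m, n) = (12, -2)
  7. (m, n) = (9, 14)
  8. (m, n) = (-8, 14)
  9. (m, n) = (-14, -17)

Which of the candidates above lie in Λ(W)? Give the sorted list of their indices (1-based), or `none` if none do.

none

Compute β' = (1−√5)/2 = -0.6180, so π⊥(m,n) = m -0.6180·n.
candidate 1: (m,n)=(-5,-10) → π∥ = -5-10·β ≈ -21.1803, π⊥ = -5-10·β' ≈ 1.1803 ∉ [-0.7, 0.1) ⇒ out
candidate 2: (m,n)=(-4,-1) → π∥ = -4-1·β ≈ -5.6180, π⊥ = -4-1·β' ≈ -3.3820 ∉ [-0.7, 0.1) ⇒ out
candidate 3: (m,n)=(-4,-5) → π∥ = -4-5·β ≈ -12.0902, π⊥ = -4-5·β' ≈ -0.9098 ∉ [-0.7, 0.1) ⇒ out
candidate 4: (m,n)=(-4,6) → π∥ = -4+6·β ≈ 5.7082, π⊥ = -4+6·β' ≈ -7.7082 ∉ [-0.7, 0.1) ⇒ out
candidate 5: (m,n)=(10,16) → π∥ = 10+16·β ≈ 35.8885, π⊥ = 10+16·β' ≈ 0.1115 ∉ [-0.7, 0.1) ⇒ out
candidate 6: (m,n)=(12,-2) → π∥ = 12-2·β ≈ 8.7639, π⊥ = 12-2·β' ≈ 13.2361 ∉ [-0.7, 0.1) ⇒ out
candidate 7: (m,n)=(9,14) → π∥ = 9+14·β ≈ 31.6525, π⊥ = 9+14·β' ≈ 0.3475 ∉ [-0.7, 0.1) ⇒ out
candidate 8: (m,n)=(-8,14) → π∥ = -8+14·β ≈ 14.6525, π⊥ = -8+14·β' ≈ -16.6525 ∉ [-0.7, 0.1) ⇒ out
candidate 9: (m,n)=(-14,-17) → π∥ = -14-17·β ≈ -41.5066, π⊥ = -14-17·β' ≈ -3.4934 ∉ [-0.7, 0.1) ⇒ out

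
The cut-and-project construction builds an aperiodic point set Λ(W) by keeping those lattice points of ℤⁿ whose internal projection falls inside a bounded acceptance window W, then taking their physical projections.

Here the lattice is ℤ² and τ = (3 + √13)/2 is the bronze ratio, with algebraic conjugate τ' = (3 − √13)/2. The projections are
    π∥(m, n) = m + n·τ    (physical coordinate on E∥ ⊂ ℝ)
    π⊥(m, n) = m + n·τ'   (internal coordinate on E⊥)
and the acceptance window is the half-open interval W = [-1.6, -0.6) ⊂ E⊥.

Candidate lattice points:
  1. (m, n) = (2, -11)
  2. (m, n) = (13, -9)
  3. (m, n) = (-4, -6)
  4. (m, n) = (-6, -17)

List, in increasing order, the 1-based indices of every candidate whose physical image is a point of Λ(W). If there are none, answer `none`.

Numerically τ ≈ 3.302776 and τ' = −1/τ ≈ -0.302776.
#1 (2,-11): internal coord 2 + (-11)·τ' = +5.330532; +5.330532 ∉ [-1.6, -0.6) → out
#2 (13,-9): internal coord 13 + (-9)·τ' = +15.724981; +15.724981 ∉ [-1.6, -0.6) → out
#3 (-4,-6): internal coord -4 + (-6)·τ' = -2.183346; -2.183346 ∉ [-1.6, -0.6) → out
#4 (-6,-17): internal coord -6 + (-17)·τ' = -0.852814; -0.852814 ∈ [-1.6, -0.6) → IN Λ

4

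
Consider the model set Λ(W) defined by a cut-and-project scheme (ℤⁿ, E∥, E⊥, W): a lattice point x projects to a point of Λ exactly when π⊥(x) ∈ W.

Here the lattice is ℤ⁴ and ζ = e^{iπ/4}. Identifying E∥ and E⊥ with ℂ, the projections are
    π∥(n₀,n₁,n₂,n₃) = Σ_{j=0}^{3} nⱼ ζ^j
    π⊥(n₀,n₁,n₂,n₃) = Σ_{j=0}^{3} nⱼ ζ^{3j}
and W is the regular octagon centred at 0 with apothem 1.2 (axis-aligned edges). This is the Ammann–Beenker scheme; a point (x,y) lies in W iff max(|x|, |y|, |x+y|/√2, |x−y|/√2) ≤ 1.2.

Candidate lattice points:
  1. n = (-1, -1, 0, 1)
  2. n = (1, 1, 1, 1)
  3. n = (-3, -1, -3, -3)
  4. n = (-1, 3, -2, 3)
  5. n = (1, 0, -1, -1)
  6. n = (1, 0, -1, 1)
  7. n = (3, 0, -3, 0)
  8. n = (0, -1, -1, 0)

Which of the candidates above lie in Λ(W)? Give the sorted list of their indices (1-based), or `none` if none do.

With ζ = e^{iπ/4} the internal vectors are ζ^0,ζ^3,ζ^6,ζ^9.
#1 (-1, -1, 0, 1): internal (0.414214, 0.000000); octagon support 0.414214 vs apothem 1.2 → ∈ W
#2 (1, 1, 1, 1): internal (1.000000, 0.414214); octagon support 1.000000 vs apothem 1.2 → ∈ W
#3 (-3, -1, -3, -3): internal (-4.414214, 0.171573); octagon support 4.414214 vs apothem 1.2 → ∉ W
#4 (-1, 3, -2, 3): internal (-1.000000, 6.242641); octagon support 6.242641 vs apothem 1.2 → ∉ W
#5 (1, 0, -1, -1): internal (0.292893, 0.292893); octagon support 0.414214 vs apothem 1.2 → ∈ W
#6 (1, 0, -1, 1): internal (1.707107, 1.707107); octagon support 2.414214 vs apothem 1.2 → ∉ W
#7 (3, 0, -3, 0): internal (3.000000, 3.000000); octagon support 4.242641 vs apothem 1.2 → ∉ W
#8 (0, -1, -1, 0): internal (0.707107, 0.292893); octagon support 0.707107 vs apothem 1.2 → ∈ W

1, 2, 5, 8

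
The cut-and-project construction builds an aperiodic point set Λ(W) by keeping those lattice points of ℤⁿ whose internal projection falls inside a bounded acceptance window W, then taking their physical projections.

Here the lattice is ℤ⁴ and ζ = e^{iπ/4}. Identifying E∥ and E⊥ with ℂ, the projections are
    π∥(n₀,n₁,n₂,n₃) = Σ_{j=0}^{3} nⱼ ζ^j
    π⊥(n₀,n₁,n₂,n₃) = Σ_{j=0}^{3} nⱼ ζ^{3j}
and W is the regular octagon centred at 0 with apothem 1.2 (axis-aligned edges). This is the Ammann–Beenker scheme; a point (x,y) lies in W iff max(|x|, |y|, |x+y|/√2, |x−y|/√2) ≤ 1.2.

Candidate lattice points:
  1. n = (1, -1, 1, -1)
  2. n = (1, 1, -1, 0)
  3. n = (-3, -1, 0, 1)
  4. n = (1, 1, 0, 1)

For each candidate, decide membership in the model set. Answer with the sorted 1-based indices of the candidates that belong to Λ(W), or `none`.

none

π⊥(n) = n₀ + n₁ζ³ + n₂ζ⁶ + n₃ζ⁹ where ζ = e^{iπ/4}.
#1 (1, -1, 1, -1): internal (1.000000, -2.414214); octagon support 2.414214 vs apothem 1.2 → ∉ W
#2 (1, 1, -1, 0): internal (0.292893, 1.707107); octagon support 1.707107 vs apothem 1.2 → ∉ W
#3 (-3, -1, 0, 1): internal (-1.585786, 0.000000); octagon support 1.585786 vs apothem 1.2 → ∉ W
#4 (1, 1, 0, 1): internal (1.000000, 1.414214); octagon support 1.707107 vs apothem 1.2 → ∉ W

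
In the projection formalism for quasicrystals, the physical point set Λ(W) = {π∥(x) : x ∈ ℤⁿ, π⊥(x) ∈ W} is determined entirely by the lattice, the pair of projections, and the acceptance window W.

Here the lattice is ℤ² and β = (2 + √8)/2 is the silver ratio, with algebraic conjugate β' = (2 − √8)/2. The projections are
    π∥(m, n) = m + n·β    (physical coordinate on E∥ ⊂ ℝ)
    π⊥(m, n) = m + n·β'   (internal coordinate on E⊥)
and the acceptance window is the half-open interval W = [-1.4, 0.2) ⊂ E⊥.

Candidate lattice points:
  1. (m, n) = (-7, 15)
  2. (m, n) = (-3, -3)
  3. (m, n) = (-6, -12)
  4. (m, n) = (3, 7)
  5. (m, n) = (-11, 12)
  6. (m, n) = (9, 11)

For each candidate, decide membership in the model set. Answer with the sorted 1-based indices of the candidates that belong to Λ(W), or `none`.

β' = (2−√8)/2 ≈ -0.4142.
[1] lift (-7,15): star map gives -13.2132; window check -1.4 ≤ -13.2132 < 0.2 is false → out
[2] lift (-3,-3): star map gives -1.7574; window check -1.4 ≤ -1.7574 < 0.2 is false → out
[3] lift (-6,-12): star map gives -1.0294; window check -1.4 ≤ -1.0294 < 0.2 is true → IN Λ
[4] lift (3,7): star map gives 0.1005; window check -1.4 ≤ 0.1005 < 0.2 is true → IN Λ
[5] lift (-11,12): star map gives -15.9706; window check -1.4 ≤ -15.9706 < 0.2 is false → out
[6] lift (9,11): star map gives 4.4437; window check -1.4 ≤ 4.4437 < 0.2 is false → out

3, 4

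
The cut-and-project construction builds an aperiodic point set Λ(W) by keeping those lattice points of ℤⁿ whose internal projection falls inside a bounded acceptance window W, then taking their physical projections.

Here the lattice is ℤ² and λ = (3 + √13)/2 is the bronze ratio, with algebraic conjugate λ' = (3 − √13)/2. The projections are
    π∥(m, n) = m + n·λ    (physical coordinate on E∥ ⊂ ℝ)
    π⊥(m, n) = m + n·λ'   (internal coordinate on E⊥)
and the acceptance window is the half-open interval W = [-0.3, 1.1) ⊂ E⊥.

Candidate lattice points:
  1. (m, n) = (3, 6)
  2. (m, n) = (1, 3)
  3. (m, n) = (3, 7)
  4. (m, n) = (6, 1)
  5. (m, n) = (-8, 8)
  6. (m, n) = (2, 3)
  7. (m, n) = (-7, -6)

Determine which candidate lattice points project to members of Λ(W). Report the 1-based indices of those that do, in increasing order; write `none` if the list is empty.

λ' = (3−√13)/2 ≈ -0.302776.
[1] lift (3,6): star map gives 1.183346; window check -0.3 ≤ 1.183346 < 1.1 is false → out
[2] lift (1,3): star map gives 0.091673; window check -0.3 ≤ 0.091673 < 1.1 is true → IN Λ
[3] lift (3,7): star map gives 0.880571; window check -0.3 ≤ 0.880571 < 1.1 is true → IN Λ
[4] lift (6,1): star map gives 5.697224; window check -0.3 ≤ 5.697224 < 1.1 is false → out
[5] lift (-8,8): star map gives -10.422205; window check -0.3 ≤ -10.422205 < 1.1 is false → out
[6] lift (2,3): star map gives 1.091673; window check -0.3 ≤ 1.091673 < 1.1 is true → IN Λ
[7] lift (-7,-6): star map gives -5.183346; window check -0.3 ≤ -5.183346 < 1.1 is false → out

2, 3, 6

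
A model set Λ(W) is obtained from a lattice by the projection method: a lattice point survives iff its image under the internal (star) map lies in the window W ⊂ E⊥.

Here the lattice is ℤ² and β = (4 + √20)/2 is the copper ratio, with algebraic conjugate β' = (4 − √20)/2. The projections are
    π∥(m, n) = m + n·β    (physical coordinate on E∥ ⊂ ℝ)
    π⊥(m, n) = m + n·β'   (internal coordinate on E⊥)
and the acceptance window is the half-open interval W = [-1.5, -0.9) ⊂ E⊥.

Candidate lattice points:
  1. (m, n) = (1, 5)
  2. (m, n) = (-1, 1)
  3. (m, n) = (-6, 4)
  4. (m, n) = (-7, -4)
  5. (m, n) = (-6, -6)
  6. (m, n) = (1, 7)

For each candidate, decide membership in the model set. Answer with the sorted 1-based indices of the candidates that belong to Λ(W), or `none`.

2

Numerically β ≈ 4.23607 and β' = −1/β ≈ -0.23607.
candidate 1: (m,n)=(1,5) → π∥ = 1+5·β ≈ 22.18034, π⊥ = 1+5·β' ≈ -0.18034 ∉ [-1.5, -0.9) ⇒ out
candidate 2: (m,n)=(-1,1) → π∥ = -1+1·β ≈ 3.23607, π⊥ = -1+1·β' ≈ -1.23607 ∈ [-1.5, -0.9) ⇒ IN Λ
candidate 3: (m,n)=(-6,4) → π∥ = -6+4·β ≈ 10.94427, π⊥ = -6+4·β' ≈ -6.94427 ∉ [-1.5, -0.9) ⇒ out
candidate 4: (m,n)=(-7,-4) → π∥ = -7-4·β ≈ -23.94427, π⊥ = -7-4·β' ≈ -6.05573 ∉ [-1.5, -0.9) ⇒ out
candidate 5: (m,n)=(-6,-6) → π∥ = -6-6·β ≈ -31.41641, π⊥ = -6-6·β' ≈ -4.58359 ∉ [-1.5, -0.9) ⇒ out
candidate 6: (m,n)=(1,7) → π∥ = 1+7·β ≈ 30.65248, π⊥ = 1+7·β' ≈ -0.65248 ∉ [-1.5, -0.9) ⇒ out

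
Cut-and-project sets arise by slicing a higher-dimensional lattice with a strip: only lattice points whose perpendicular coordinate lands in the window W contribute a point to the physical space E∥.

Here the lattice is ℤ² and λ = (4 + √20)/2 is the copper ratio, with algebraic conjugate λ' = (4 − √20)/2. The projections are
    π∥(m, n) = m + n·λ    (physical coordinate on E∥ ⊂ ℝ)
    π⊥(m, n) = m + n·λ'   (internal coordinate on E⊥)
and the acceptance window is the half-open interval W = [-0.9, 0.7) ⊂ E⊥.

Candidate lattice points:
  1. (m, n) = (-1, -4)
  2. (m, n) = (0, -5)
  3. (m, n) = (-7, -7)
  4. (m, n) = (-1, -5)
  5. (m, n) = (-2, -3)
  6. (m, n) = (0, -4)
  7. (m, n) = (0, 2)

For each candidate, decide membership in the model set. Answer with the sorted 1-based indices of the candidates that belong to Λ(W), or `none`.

Numerically λ ≈ 4.236068 and λ' = −1/λ ≈ -0.236068.
candidate 1: (m,n)=(-1,-4) → π∥ = -1-4·λ ≈ -17.944272, π⊥ = -1-4·λ' ≈ -0.055728 ∈ [-0.9, 0.7) ⇒ IN Λ
candidate 2: (m,n)=(0,-5) → π∥ = 0-5·λ ≈ -21.180340, π⊥ = 0-5·λ' ≈ 1.180340 ∉ [-0.9, 0.7) ⇒ out
candidate 3: (m,n)=(-7,-7) → π∥ = -7-7·λ ≈ -36.652476, π⊥ = -7-7·λ' ≈ -5.347524 ∉ [-0.9, 0.7) ⇒ out
candidate 4: (m,n)=(-1,-5) → π∥ = -1-5·λ ≈ -22.180340, π⊥ = -1-5·λ' ≈ 0.180340 ∈ [-0.9, 0.7) ⇒ IN Λ
candidate 5: (m,n)=(-2,-3) → π∥ = -2-3·λ ≈ -14.708204, π⊥ = -2-3·λ' ≈ -1.291796 ∉ [-0.9, 0.7) ⇒ out
candidate 6: (m,n)=(0,-4) → π∥ = 0-4·λ ≈ -16.944272, π⊥ = 0-4·λ' ≈ 0.944272 ∉ [-0.9, 0.7) ⇒ out
candidate 7: (m,n)=(0,2) → π∥ = 0+2·λ ≈ 8.472136, π⊥ = 0+2·λ' ≈ -0.472136 ∈ [-0.9, 0.7) ⇒ IN Λ

1, 4, 7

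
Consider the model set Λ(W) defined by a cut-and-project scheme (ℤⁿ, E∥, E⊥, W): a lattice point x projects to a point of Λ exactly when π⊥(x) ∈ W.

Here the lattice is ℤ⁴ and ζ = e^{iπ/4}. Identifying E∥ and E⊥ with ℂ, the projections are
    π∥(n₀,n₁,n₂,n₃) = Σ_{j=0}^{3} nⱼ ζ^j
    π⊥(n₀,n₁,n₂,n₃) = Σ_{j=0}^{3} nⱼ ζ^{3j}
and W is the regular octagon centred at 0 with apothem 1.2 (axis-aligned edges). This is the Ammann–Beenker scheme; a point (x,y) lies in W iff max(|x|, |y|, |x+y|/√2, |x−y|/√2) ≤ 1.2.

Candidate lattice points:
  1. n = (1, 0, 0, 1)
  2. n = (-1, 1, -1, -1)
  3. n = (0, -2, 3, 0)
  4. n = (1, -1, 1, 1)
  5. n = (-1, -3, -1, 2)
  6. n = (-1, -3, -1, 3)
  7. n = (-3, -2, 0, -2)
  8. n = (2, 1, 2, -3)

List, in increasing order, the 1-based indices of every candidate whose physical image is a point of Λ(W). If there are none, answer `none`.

none

π⊥(n) = n₀ + n₁ζ³ + n₂ζ⁶ + n₃ζ⁹ where ζ = e^{iπ/4}.
candidate 1: n = (1, 0, 0, 1) → π⊥ ≈ (+1.7071, +0.7071); max(|x|,|y|,|x±y|/√2) = 1.7071 > 1.2 ⇒ ∉ W
candidate 2: n = (-1, 1, -1, -1) → π⊥ ≈ (-2.4142, +1.0000); max(|x|,|y|,|x±y|/√2) = 2.4142 > 1.2 ⇒ ∉ W
candidate 3: n = (0, -2, 3, 0) → π⊥ ≈ (+1.4142, -4.4142); max(|x|,|y|,|x±y|/√2) = 4.4142 > 1.2 ⇒ ∉ W
candidate 4: n = (1, -1, 1, 1) → π⊥ ≈ (+2.4142, -1.0000); max(|x|,|y|,|x±y|/√2) = 2.4142 > 1.2 ⇒ ∉ W
candidate 5: n = (-1, -3, -1, 2) → π⊥ ≈ (+2.5355, +0.2929); max(|x|,|y|,|x±y|/√2) = 2.5355 > 1.2 ⇒ ∉ W
candidate 6: n = (-1, -3, -1, 3) → π⊥ ≈ (+3.2426, +1.0000); max(|x|,|y|,|x±y|/√2) = 3.2426 > 1.2 ⇒ ∉ W
candidate 7: n = (-3, -2, 0, -2) → π⊥ ≈ (-3.0000, -2.8284); max(|x|,|y|,|x±y|/√2) = 4.1213 > 1.2 ⇒ ∉ W
candidate 8: n = (2, 1, 2, -3) → π⊥ ≈ (-0.8284, -3.4142); max(|x|,|y|,|x±y|/√2) = 3.4142 > 1.2 ⇒ ∉ W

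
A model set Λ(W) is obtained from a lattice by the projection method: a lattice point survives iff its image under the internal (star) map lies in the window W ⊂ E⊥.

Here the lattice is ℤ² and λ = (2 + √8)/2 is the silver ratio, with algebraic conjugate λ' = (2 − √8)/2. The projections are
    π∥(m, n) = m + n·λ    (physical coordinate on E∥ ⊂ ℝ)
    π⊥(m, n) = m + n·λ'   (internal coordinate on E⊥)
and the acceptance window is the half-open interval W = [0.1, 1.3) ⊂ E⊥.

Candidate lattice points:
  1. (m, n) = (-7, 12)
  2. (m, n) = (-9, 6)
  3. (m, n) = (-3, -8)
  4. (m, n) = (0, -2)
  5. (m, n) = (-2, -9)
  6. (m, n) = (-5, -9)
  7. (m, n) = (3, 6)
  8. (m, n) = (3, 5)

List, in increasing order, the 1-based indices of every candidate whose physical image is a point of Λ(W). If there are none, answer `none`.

3, 4, 7, 8

Compute λ' = (2−√8)/2 = -0.414214, so π⊥(m,n) = m -0.414214·n.
[1] lift (-7,12): star map gives -11.970563; window check 0.1 ≤ -11.970563 < 1.3 is false → out
[2] lift (-9,6): star map gives -11.485281; window check 0.1 ≤ -11.485281 < 1.3 is false → out
[3] lift (-3,-8): star map gives 0.313708; window check 0.1 ≤ 0.313708 < 1.3 is true → IN Λ
[4] lift (0,-2): star map gives 0.828427; window check 0.1 ≤ 0.828427 < 1.3 is true → IN Λ
[5] lift (-2,-9): star map gives 1.727922; window check 0.1 ≤ 1.727922 < 1.3 is false → out
[6] lift (-5,-9): star map gives -1.272078; window check 0.1 ≤ -1.272078 < 1.3 is false → out
[7] lift (3,6): star map gives 0.514719; window check 0.1 ≤ 0.514719 < 1.3 is true → IN Λ
[8] lift (3,5): star map gives 0.928932; window check 0.1 ≤ 0.928932 < 1.3 is true → IN Λ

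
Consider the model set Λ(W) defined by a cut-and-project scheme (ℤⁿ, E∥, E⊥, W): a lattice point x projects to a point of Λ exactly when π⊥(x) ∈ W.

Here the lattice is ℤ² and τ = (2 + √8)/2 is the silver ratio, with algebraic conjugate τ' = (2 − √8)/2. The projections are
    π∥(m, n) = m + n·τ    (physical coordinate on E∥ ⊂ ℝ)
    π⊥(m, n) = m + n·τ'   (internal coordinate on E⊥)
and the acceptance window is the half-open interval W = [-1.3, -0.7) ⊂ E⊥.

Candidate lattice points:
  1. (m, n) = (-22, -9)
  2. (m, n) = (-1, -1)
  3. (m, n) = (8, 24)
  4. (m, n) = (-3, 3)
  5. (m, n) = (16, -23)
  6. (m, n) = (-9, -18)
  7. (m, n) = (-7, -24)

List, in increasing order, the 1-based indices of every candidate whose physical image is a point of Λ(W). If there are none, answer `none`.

none

τ' = (2−√8)/2 ≈ -0.41421.
#1 (-22,-9): internal coord -22 + (-9)·τ' = -18.27208; -18.27208 ∉ [-1.3, -0.7) → out
#2 (-1,-1): internal coord -1 + (-1)·τ' = -0.58579; -0.58579 ∉ [-1.3, -0.7) → out
#3 (8,24): internal coord 8 + (24)·τ' = -1.94113; -1.94113 ∉ [-1.3, -0.7) → out
#4 (-3,3): internal coord -3 + (3)·τ' = -4.24264; -4.24264 ∉ [-1.3, -0.7) → out
#5 (16,-23): internal coord 16 + (-23)·τ' = +25.52691; +25.52691 ∉ [-1.3, -0.7) → out
#6 (-9,-18): internal coord -9 + (-18)·τ' = -1.54416; -1.54416 ∉ [-1.3, -0.7) → out
#7 (-7,-24): internal coord -7 + (-24)·τ' = +2.94113; +2.94113 ∉ [-1.3, -0.7) → out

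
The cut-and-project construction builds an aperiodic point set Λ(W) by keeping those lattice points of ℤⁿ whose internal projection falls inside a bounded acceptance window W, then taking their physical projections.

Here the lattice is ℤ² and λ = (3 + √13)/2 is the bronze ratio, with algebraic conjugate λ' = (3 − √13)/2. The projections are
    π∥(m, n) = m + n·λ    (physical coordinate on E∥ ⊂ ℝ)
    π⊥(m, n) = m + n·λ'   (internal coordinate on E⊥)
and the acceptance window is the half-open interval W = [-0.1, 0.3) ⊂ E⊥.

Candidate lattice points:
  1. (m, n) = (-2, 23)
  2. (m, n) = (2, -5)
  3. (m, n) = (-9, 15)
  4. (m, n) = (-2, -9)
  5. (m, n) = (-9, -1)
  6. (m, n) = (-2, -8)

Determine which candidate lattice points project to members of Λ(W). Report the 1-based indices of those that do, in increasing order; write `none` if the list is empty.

Numerically λ ≈ 3.30278 and λ' = −1/λ ≈ -0.30278.
candidate 1: (m,n)=(-2,23) → π∥ = -2+23·λ ≈ 73.96384, π⊥ = -2+23·λ' ≈ -8.96384 ∉ [-0.1, 0.3) ⇒ out
candidate 2: (m,n)=(2,-5) → π∥ = 2-5·λ ≈ -14.51388, π⊥ = 2-5·λ' ≈ 3.51388 ∉ [-0.1, 0.3) ⇒ out
candidate 3: (m,n)=(-9,15) → π∥ = -9+15·λ ≈ 40.54163, π⊥ = -9+15·λ' ≈ -13.54163 ∉ [-0.1, 0.3) ⇒ out
candidate 4: (m,n)=(-2,-9) → π∥ = -2-9·λ ≈ -31.72498, π⊥ = -2-9·λ' ≈ 0.72498 ∉ [-0.1, 0.3) ⇒ out
candidate 5: (m,n)=(-9,-1) → π∥ = -9-1·λ ≈ -12.30278, π⊥ = -9-1·λ' ≈ -8.69722 ∉ [-0.1, 0.3) ⇒ out
candidate 6: (m,n)=(-2,-8) → π∥ = -2-8·λ ≈ -28.42221, π⊥ = -2-8·λ' ≈ 0.42221 ∉ [-0.1, 0.3) ⇒ out

none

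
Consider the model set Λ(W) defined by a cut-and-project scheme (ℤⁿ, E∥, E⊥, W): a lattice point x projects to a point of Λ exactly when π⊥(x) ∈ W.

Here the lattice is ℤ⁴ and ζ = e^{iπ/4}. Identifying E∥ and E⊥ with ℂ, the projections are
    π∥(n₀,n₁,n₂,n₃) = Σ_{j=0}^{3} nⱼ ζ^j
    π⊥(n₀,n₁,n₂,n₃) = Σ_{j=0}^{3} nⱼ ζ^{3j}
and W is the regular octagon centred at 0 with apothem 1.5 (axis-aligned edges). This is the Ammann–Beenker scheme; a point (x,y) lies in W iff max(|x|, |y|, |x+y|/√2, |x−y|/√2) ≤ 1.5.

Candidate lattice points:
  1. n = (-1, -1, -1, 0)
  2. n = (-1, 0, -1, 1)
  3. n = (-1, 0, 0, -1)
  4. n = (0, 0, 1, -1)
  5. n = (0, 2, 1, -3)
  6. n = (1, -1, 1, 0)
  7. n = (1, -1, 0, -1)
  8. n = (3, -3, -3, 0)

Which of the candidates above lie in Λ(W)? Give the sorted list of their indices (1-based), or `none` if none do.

1

Internal map: ζ^{3j} for j=0..3 gives (1,0), (−√2/2,√2/2), (0,−1), (√2/2,√2/2).
candidate 1: n = (-1, -1, -1, 0) → π⊥ ≈ (-0.29289, +0.29289); max(|x|,|y|,|x±y|/√2) = 0.41421 ≤ 1.5 ⇒ ∈ W
candidate 2: n = (-1, 0, -1, 1) → π⊥ ≈ (-0.29289, +1.70711); max(|x|,|y|,|x±y|/√2) = 1.70711 > 1.5 ⇒ ∉ W
candidate 3: n = (-1, 0, 0, -1) → π⊥ ≈ (-1.70711, -0.70711); max(|x|,|y|,|x±y|/√2) = 1.70711 > 1.5 ⇒ ∉ W
candidate 4: n = (0, 0, 1, -1) → π⊥ ≈ (-0.70711, -1.70711); max(|x|,|y|,|x±y|/√2) = 1.70711 > 1.5 ⇒ ∉ W
candidate 5: n = (0, 2, 1, -3) → π⊥ ≈ (-3.53553, -1.70711); max(|x|,|y|,|x±y|/√2) = 3.70711 > 1.5 ⇒ ∉ W
candidate 6: n = (1, -1, 1, 0) → π⊥ ≈ (+1.70711, -1.70711); max(|x|,|y|,|x±y|/√2) = 2.41421 > 1.5 ⇒ ∉ W
candidate 7: n = (1, -1, 0, -1) → π⊥ ≈ (+1.00000, -1.41421); max(|x|,|y|,|x±y|/√2) = 1.70711 > 1.5 ⇒ ∉ W
candidate 8: n = (3, -3, -3, 0) → π⊥ ≈ (+5.12132, +0.87868); max(|x|,|y|,|x±y|/√2) = 5.12132 > 1.5 ⇒ ∉ W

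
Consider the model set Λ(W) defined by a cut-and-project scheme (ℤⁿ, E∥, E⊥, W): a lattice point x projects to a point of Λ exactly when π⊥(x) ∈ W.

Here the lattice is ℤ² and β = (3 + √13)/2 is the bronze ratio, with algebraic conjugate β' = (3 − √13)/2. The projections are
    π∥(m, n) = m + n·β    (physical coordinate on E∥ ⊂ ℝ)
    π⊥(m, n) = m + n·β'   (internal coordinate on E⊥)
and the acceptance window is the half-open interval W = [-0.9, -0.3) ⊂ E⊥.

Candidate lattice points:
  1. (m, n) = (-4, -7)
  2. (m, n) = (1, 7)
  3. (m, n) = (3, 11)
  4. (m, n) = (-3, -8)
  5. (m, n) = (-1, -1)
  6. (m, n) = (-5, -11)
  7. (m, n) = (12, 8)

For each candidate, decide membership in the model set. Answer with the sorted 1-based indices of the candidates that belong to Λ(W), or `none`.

Numerically β ≈ 3.30278 and β' = −1/β ≈ -0.30278.
#1 (-4,-7): internal coord -4 + (-7)·β' = -1.88057; -1.88057 ∉ [-0.9, -0.3) → out
#2 (1,7): internal coord 1 + (7)·β' = -1.11943; -1.11943 ∉ [-0.9, -0.3) → out
#3 (3,11): internal coord 3 + (11)·β' = -0.33053; -0.33053 ∈ [-0.9, -0.3) → IN Λ
#4 (-3,-8): internal coord -3 + (-8)·β' = -0.57779; -0.57779 ∈ [-0.9, -0.3) → IN Λ
#5 (-1,-1): internal coord -1 + (-1)·β' = -0.69722; -0.69722 ∈ [-0.9, -0.3) → IN Λ
#6 (-5,-11): internal coord -5 + (-11)·β' = -1.66947; -1.66947 ∉ [-0.9, -0.3) → out
#7 (12,8): internal coord 12 + (8)·β' = +9.57779; +9.57779 ∉ [-0.9, -0.3) → out

3, 4, 5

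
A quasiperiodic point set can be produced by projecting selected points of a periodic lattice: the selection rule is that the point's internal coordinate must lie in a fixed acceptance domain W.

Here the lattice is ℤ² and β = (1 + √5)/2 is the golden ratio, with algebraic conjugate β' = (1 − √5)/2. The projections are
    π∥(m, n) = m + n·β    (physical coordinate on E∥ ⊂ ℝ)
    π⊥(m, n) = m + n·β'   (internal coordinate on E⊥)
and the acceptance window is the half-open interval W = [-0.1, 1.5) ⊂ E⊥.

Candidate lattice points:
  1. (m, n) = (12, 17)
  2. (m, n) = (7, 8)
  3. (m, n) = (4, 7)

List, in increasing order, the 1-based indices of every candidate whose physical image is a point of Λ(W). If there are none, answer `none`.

Compute β' = (1−√5)/2 = -0.6180, so π⊥(m,n) = m -0.6180·n.
candidate 1: (m,n)=(12,17) → π∥ = 12+17·β ≈ 39.5066, π⊥ = 12+17·β' ≈ 1.4934 ∈ [-0.1, 1.5) ⇒ IN Λ
candidate 2: (m,n)=(7,8) → π∥ = 7+8·β ≈ 19.9443, π⊥ = 7+8·β' ≈ 2.0557 ∉ [-0.1, 1.5) ⇒ out
candidate 3: (m,n)=(4,7) → π∥ = 4+7·β ≈ 15.3262, π⊥ = 4+7·β' ≈ -0.3262 ∉ [-0.1, 1.5) ⇒ out

1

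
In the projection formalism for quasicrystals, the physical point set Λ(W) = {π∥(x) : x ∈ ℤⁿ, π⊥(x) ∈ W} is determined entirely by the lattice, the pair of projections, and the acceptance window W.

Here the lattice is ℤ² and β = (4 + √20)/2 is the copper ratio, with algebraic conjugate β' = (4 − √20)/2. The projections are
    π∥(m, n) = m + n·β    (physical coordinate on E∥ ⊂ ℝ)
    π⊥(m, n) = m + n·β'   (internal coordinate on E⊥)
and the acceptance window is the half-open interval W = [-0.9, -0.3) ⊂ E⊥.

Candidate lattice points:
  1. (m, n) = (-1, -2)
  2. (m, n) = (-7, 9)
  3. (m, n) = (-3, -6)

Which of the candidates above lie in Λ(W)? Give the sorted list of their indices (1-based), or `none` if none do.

β' = (4−√20)/2 ≈ -0.2361.
candidate 1: (m,n)=(-1,-2) → π∥ = -1-2·β ≈ -9.4721, π⊥ = -1-2·β' ≈ -0.5279 ∈ [-0.9, -0.3) ⇒ IN Λ
candidate 2: (m,n)=(-7,9) → π∥ = -7+9·β ≈ 31.1246, π⊥ = -7+9·β' ≈ -9.1246 ∉ [-0.9, -0.3) ⇒ out
candidate 3: (m,n)=(-3,-6) → π∥ = -3-6·β ≈ -28.4164, π⊥ = -3-6·β' ≈ -1.5836 ∉ [-0.9, -0.3) ⇒ out

1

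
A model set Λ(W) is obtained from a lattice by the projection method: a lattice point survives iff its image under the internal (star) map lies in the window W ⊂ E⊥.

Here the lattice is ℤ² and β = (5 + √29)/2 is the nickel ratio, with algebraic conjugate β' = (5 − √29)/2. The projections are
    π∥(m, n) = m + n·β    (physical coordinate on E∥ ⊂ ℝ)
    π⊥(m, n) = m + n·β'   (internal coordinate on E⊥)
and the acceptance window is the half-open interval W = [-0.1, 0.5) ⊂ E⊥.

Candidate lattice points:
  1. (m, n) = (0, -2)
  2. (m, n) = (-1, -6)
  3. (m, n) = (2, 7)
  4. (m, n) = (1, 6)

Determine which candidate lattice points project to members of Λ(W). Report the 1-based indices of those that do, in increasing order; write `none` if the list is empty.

Numerically β ≈ 5.1926 and β' = −1/β ≈ -0.1926.
#1 (0,-2): internal coord 0 + (-2)·β' = +0.3852; +0.3852 ∈ [-0.1, 0.5) → IN Λ
#2 (-1,-6): internal coord -1 + (-6)·β' = +0.1555; +0.1555 ∈ [-0.1, 0.5) → IN Λ
#3 (2,7): internal coord 2 + (7)·β' = +0.6519; +0.6519 ∉ [-0.1, 0.5) → out
#4 (1,6): internal coord 1 + (6)·β' = -0.1555; -0.1555 ∉ [-0.1, 0.5) → out

1, 2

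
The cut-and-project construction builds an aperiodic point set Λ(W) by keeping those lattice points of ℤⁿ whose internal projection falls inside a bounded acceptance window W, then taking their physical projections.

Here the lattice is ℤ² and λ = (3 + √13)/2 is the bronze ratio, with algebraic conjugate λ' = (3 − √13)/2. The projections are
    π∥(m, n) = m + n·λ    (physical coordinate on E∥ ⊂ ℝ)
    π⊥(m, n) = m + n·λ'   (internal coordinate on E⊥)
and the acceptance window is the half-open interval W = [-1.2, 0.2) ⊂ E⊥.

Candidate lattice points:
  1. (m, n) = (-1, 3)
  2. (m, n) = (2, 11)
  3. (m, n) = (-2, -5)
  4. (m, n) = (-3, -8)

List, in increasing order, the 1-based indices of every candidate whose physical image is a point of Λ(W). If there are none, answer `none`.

3, 4

Numerically λ ≈ 3.30278 and λ' = −1/λ ≈ -0.30278.
candidate 1: (m,n)=(-1,3) → π∥ = -1+3·λ ≈ 8.90833, π⊥ = -1+3·λ' ≈ -1.90833 ∉ [-1.2, 0.2) ⇒ out
candidate 2: (m,n)=(2,11) → π∥ = 2+11·λ ≈ 38.33053, π⊥ = 2+11·λ' ≈ -1.33053 ∉ [-1.2, 0.2) ⇒ out
candidate 3: (m,n)=(-2,-5) → π∥ = -2-5·λ ≈ -18.51388, π⊥ = -2-5·λ' ≈ -0.48612 ∈ [-1.2, 0.2) ⇒ IN Λ
candidate 4: (m,n)=(-3,-8) → π∥ = -3-8·λ ≈ -29.42221, π⊥ = -3-8·λ' ≈ -0.57779 ∈ [-1.2, 0.2) ⇒ IN Λ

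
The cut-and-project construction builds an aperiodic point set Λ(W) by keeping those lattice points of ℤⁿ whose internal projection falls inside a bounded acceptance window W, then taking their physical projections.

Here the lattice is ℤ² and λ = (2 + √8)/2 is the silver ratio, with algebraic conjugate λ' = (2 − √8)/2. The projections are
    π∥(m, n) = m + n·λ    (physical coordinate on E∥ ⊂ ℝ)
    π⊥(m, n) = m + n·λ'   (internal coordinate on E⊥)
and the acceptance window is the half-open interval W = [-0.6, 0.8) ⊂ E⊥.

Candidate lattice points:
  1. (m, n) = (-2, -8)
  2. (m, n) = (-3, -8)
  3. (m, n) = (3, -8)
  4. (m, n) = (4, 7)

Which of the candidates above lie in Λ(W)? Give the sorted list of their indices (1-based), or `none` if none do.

2

λ' = (2−√8)/2 ≈ -0.41421.
#1 (-2,-8): internal coord -2 + (-8)·λ' = +1.31371; +1.31371 ∉ [-0.6, 0.8) → out
#2 (-3,-8): internal coord -3 + (-8)·λ' = +0.31371; +0.31371 ∈ [-0.6, 0.8) → IN Λ
#3 (3,-8): internal coord 3 + (-8)·λ' = +6.31371; +6.31371 ∉ [-0.6, 0.8) → out
#4 (4,7): internal coord 4 + (7)·λ' = +1.10051; +1.10051 ∉ [-0.6, 0.8) → out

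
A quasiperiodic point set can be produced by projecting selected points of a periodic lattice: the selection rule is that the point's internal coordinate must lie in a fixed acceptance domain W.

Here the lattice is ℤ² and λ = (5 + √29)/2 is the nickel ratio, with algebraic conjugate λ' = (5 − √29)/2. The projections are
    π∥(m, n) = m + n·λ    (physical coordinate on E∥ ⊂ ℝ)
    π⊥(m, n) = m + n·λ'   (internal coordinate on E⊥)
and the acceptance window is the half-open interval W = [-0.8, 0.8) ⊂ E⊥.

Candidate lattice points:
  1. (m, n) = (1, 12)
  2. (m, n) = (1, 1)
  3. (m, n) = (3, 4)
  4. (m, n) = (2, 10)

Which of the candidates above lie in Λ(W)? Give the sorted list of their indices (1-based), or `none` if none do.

Compute λ' = (5−√29)/2 = -0.19258, so π⊥(m,n) = m -0.19258·n.
#1 (1,12): internal coord 1 + (12)·λ' = -1.31099; -1.31099 ∉ [-0.8, 0.8) → out
#2 (1,1): internal coord 1 + (1)·λ' = +0.80742; +0.80742 ∉ [-0.8, 0.8) → out
#3 (3,4): internal coord 3 + (4)·λ' = +2.22967; +2.22967 ∉ [-0.8, 0.8) → out
#4 (2,10): internal coord 2 + (10)·λ' = +0.07418; +0.07418 ∈ [-0.8, 0.8) → IN Λ

4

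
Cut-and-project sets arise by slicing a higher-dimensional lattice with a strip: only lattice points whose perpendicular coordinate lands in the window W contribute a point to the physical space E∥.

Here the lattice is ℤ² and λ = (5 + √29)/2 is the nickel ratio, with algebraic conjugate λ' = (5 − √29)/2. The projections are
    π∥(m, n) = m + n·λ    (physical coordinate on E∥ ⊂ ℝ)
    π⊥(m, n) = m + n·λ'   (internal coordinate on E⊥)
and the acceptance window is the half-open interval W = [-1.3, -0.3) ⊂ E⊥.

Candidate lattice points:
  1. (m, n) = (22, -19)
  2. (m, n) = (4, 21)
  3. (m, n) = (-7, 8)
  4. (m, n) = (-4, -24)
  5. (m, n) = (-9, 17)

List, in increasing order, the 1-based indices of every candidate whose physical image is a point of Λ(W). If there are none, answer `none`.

none

λ' = (5−√29)/2 ≈ -0.1926.
#1 (22,-19): internal coord 22 + (-19)·λ' = +25.6591; +25.6591 ∉ [-1.3, -0.3) → out
#2 (4,21): internal coord 4 + (21)·λ' = -0.0442; -0.0442 ∉ [-1.3, -0.3) → out
#3 (-7,8): internal coord -7 + (8)·λ' = -8.5407; -8.5407 ∉ [-1.3, -0.3) → out
#4 (-4,-24): internal coord -4 + (-24)·λ' = +0.6220; +0.6220 ∉ [-1.3, -0.3) → out
#5 (-9,17): internal coord -9 + (17)·λ' = -12.2739; -12.2739 ∉ [-1.3, -0.3) → out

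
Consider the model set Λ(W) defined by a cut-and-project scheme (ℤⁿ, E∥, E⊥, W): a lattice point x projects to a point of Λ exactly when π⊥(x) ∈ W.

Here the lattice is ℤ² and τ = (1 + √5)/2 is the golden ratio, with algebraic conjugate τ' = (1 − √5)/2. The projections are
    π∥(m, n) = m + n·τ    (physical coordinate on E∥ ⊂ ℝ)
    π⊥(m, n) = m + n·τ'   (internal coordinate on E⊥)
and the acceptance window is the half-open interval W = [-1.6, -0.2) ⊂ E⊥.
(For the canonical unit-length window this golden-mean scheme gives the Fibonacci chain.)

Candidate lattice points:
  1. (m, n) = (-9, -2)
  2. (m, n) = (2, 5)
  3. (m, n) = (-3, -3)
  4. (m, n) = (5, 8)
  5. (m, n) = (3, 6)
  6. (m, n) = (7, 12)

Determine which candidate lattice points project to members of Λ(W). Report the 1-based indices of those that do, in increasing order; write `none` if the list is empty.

Compute τ' = (1−√5)/2 = -0.618034, so π⊥(m,n) = m -0.618034·n.
#1 (-9,-2): internal coord -9 + (-2)·τ' = -7.763932; -7.763932 ∉ [-1.6, -0.2) → out
#2 (2,5): internal coord 2 + (5)·τ' = -1.090170; -1.090170 ∈ [-1.6, -0.2) → IN Λ
#3 (-3,-3): internal coord -3 + (-3)·τ' = -1.145898; -1.145898 ∈ [-1.6, -0.2) → IN Λ
#4 (5,8): internal coord 5 + (8)·τ' = +0.055728; +0.055728 ∉ [-1.6, -0.2) → out
#5 (3,6): internal coord 3 + (6)·τ' = -0.708204; -0.708204 ∈ [-1.6, -0.2) → IN Λ
#6 (7,12): internal coord 7 + (12)·τ' = -0.416408; -0.416408 ∈ [-1.6, -0.2) → IN Λ

2, 3, 5, 6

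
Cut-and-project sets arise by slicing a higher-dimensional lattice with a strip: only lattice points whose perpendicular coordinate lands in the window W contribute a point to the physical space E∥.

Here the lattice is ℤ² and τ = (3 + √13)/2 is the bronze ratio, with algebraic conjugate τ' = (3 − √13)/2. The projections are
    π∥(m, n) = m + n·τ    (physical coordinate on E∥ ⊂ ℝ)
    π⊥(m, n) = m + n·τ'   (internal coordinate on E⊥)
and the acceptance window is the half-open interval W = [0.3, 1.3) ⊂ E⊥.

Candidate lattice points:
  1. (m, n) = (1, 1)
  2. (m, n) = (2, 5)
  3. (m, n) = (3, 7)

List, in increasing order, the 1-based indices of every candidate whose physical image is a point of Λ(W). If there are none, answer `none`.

τ' = (3−√13)/2 ≈ -0.3028.
#1 (1,1): internal coord 1 + (1)·τ' = +0.6972; +0.6972 ∈ [0.3, 1.3) → IN Λ
#2 (2,5): internal coord 2 + (5)·τ' = +0.4861; +0.4861 ∈ [0.3, 1.3) → IN Λ
#3 (3,7): internal coord 3 + (7)·τ' = +0.8806; +0.8806 ∈ [0.3, 1.3) → IN Λ

1, 2, 3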